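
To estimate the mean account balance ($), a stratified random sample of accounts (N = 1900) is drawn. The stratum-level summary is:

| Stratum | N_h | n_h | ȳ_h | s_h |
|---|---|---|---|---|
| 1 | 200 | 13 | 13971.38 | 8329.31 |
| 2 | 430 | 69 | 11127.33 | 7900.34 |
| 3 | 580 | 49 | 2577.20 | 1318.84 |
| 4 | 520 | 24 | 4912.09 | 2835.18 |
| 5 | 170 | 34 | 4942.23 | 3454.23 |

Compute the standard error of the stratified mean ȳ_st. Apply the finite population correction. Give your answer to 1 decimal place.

V̂(ȳ_st) = Σ W_h² (1 − n_h/N_h) s_h²/n_h, with W_h = N_h/N and N = 1900:
  stratum 1: (200/1900)²·(1 − 13/200)·8329.31²/13 = 55289
  stratum 2: (430/1900)²·(1 − 69/430)·7900.34²/69 = 38896.5
  stratum 3: (580/1900)²·(1 − 49/580)·1318.84²/49 = 3028.33
  stratum 4: (520/1900)²·(1 − 24/520)·2835.18²/24 = 23929.2
  stratum 5: (170/1900)²·(1 − 34/170)·3454.23²/34 = 2247.52
V̂(ȳ_st) = 123391
SE(ȳ_st) = √123391 = 351.27

SE(ȳ_st) ≈ 351.3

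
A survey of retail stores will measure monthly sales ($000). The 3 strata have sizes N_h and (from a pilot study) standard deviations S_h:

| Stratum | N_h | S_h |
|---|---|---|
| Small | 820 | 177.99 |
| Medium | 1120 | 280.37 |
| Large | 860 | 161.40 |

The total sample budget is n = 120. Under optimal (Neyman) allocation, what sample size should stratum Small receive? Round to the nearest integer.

29

Neyman allocation: n_h = n · N_h S_h / Σ N_i S_i, with n = 120.
  stratum Small: N_h·S_h = 820·177.99 = 145951.80
  stratum Medium: N_h·S_h = 1120·280.37 = 314014.40
  stratum Large: N_h·S_h = 860·161.40 = 138804.00
Σ N_h S_h = 598770.20
n for stratum Small = 120·145951.80/598770.20 = 29.250 → 29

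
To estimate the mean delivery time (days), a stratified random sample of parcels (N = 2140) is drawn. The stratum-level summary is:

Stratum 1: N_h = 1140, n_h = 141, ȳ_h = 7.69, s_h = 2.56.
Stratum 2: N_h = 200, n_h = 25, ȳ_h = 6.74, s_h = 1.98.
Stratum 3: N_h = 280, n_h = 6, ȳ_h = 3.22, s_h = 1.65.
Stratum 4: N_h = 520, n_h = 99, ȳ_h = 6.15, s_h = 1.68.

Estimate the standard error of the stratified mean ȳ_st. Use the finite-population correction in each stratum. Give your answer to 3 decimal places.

V̂(ȳ_st) = Σ W_h² (1 − n_h/N_h) s_h²/n_h, with W_h = N_h/N and N = 2140:
  stratum 1: (1140/2140)²·(1 − 141/1140)·2.56²/141 = 0.0115586
  stratum 2: (200/2140)²·(1 − 25/200)·1.98²/25 = 0.00119848
  stratum 3: (280/2140)²·(1 − 6/280)·1.65²/6 = 0.00760147
  stratum 4: (520/2140)²·(1 − 99/520)·1.68²/99 = 0.00136283
V̂(ȳ_st) = 0.0217213
SE(ȳ_st) = √0.0217213 = 0.147382

SE(ȳ_st) ≈ 0.147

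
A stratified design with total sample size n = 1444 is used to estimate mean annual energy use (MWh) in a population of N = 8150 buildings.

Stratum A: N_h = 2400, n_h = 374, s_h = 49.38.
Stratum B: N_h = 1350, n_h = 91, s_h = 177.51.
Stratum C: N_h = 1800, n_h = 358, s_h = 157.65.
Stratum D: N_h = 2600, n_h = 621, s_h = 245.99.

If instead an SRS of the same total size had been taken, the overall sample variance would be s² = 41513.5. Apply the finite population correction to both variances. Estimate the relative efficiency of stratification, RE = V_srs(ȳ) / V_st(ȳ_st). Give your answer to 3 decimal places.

RE ≈ 1.207

V̂(ȳ_st) = Σ W_h² (1 − n_h/N_h) s_h²/n_h, with W_h = N_h/N and N = 8150:
  stratum A: (2400/8150)²·(1 − 374/2400)·49.38²/374 = 0.477272
  stratum B: (1350/8150)²·(1 − 91/1350)·177.51²/91 = 8.8603
  stratum C: (1800/8150)²·(1 − 358/1800)·157.65²/358 = 2.71286
  stratum D: (2600/8150)²·(1 − 621/2600)·245.99²/621 = 7.54827
V_st = 19.5987
V_srs = (1 − 1444/8150)·41513.5/1444 = 23.6553
Relative efficiency = V_srs / V_st = 23.6553/19.5987 = 1.2070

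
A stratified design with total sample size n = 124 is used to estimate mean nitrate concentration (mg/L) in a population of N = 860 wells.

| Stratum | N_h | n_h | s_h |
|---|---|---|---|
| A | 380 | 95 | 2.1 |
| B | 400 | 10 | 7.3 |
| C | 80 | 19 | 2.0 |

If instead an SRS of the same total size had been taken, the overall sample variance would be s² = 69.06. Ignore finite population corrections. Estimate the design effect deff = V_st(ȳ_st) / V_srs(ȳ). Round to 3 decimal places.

V̂(ȳ_st) = Σ W_h² s_h²/n_h, with W_h = N_h/N and N = 860:
  stratum A: (380/860)²·2.1²/95 = 0.00906328
  stratum B: (400/860)²·7.3²/10 = 1.15284
  stratum C: (80/860)²·2.0²/19 = 0.00182175
V_st = 1.16372
V_srs = s²/n = 69.06/124 = 0.556935
deff = V_st / V_srs = 1.16372/0.556935 = 2.0895

deff ≈ 2.090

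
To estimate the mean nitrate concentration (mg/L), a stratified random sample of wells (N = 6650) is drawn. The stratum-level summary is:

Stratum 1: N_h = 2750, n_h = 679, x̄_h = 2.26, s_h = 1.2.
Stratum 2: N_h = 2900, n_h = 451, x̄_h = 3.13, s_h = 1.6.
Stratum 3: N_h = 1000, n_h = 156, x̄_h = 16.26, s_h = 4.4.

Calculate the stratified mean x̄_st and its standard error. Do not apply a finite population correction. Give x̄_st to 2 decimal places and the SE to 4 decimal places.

x̄_st ≈ 4.74, SE ≈ 0.0652

x̄_st = Σ W_h x̄_h = (2750·2.26 + 2900·3.13 + 1000·16.26)/6650 = 4.74466
V̂(x̄_st) = Σ W_h² s_h²/n_h, with W_h = N_h/N and N = 6650:
  stratum 1: (2750/6650)²·1.2²/679 = 0.000362673
  stratum 2: (2900/6650)²·1.6²/451 = 0.00107948
  stratum 3: (1000/6650)²·4.4²/156 = 0.00280632
V̂(x̄_st) = 0.00424848
SE(x̄_st) = √0.00424848 = 0.0651804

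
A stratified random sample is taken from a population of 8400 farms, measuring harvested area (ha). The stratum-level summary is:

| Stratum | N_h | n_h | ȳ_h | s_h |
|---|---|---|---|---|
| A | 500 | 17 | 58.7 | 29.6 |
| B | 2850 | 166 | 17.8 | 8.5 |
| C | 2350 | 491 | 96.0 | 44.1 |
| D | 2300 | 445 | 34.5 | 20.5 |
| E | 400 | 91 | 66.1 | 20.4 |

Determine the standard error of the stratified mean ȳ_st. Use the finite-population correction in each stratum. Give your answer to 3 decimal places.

V̂(ȳ_st) = Σ W_h² (1 − n_h/N_h) s_h²/n_h, with W_h = N_h/N and N = 8400:
  stratum A: (500/8400)²·(1 − 17/500)·29.6²/17 = 0.176398
  stratum B: (2850/8400)²·(1 − 166/2850)·8.5²/166 = 0.0471844
  stratum C: (2350/8400)²·(1 − 491/2350)·44.1²/491 = 0.245236
  stratum D: (2300/8400)²·(1 − 445/2300)·20.5²/445 = 0.0571033
  stratum E: (400/8400)²·(1 − 91/400)·20.4²/91 = 0.00801085
V̂(ȳ_st) = 0.533932
SE(ȳ_st) = √0.533932 = 0.730707

SE(ȳ_st) ≈ 0.731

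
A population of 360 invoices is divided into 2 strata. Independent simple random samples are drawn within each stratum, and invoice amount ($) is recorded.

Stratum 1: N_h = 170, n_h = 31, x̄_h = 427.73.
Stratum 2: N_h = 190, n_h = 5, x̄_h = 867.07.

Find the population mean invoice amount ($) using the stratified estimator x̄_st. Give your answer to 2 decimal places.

x̄_st ≈ 659.60

N = Σ N_h = 360. Stratum weights W_h = N_h/N.
x̄_st = (170·427.73 + 190·867.07) / 360 = 659.6039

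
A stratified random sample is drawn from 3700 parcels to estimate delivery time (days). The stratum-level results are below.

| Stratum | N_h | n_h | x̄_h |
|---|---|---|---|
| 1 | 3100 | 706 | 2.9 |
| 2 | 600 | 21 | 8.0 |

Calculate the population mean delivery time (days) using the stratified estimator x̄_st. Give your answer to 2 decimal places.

x̄_st ≈ 3.73

N = Σ N_h = 3700. Stratum weights W_h = N_h/N.
x̄_st = (3100·2.9 + 600·8.0) / 3700 = 3.7270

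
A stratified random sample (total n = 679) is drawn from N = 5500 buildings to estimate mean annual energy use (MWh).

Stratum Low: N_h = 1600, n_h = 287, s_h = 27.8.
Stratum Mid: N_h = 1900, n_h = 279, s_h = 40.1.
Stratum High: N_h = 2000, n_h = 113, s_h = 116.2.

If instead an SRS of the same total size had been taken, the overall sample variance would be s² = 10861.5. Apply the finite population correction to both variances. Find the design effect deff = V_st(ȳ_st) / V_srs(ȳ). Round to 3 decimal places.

deff ≈ 1.118

V̂(ȳ_st) = Σ W_h² (1 − n_h/N_h) s_h²/n_h, with W_h = N_h/N and N = 5500:
  stratum Low: (1600/5500)²·(1 − 287/1600)·27.8²/287 = 0.187011
  stratum Mid: (1900/5500)²·(1 − 279/1900)·40.1²/279 = 0.586808
  stratum High: (2000/5500)²·(1 − 113/2000)·116.2²/113 = 14.9077
V_st = 15.6815
V_srs = (1 − 679/5500)·10861.5/679 = 14.0215
deff = V_st / V_srs = 15.6815/14.0215 = 1.1184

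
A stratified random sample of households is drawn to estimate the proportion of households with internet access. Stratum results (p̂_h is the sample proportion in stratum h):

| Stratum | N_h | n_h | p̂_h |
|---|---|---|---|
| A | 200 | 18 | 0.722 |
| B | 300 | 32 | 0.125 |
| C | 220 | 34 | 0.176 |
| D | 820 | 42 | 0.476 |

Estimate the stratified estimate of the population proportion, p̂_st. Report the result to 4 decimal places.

p̂_st ≈ 0.3967

N = 1540; stratum weights W_h = N_h/N.
p̂_st = Σ W_h p̂_h = (200·0.722 + 300·0.125 + 220·0.176 + 820·0.476)/1540 = 0.39671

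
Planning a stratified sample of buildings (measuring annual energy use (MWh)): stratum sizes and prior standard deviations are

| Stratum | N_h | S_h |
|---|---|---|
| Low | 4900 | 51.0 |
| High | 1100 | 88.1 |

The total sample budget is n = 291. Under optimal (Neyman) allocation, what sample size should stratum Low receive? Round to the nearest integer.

Neyman allocation: n_h = n · N_h S_h / Σ N_i S_i, with n = 291.
  stratum Low: N_h·S_h = 4900·51.0 = 249900.00
  stratum High: N_h·S_h = 1100·88.1 = 96910.00
Σ N_h S_h = 346810.00
n for stratum Low = 291·249900.00/346810.00 = 209.685 → 210

210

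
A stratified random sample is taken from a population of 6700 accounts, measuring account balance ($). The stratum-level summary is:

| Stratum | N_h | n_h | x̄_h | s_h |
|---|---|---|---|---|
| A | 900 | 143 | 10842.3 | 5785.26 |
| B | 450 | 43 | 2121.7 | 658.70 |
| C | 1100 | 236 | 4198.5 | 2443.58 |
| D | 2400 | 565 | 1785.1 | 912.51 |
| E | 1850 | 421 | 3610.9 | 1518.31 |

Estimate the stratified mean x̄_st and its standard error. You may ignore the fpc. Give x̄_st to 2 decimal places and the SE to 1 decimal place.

x̄_st = Σ W_h x̄_h = (900·10842.3 + 450·2121.7 + 1100·4198.5 + 2400·1785.1 + 1850·3610.9)/6700 = 3924.71493
V̂(x̄_st) = Σ W_h² s_h²/n_h, with W_h = N_h/N and N = 6700:
  stratum A: (900/6700)²·5785.26²/143 = 4223.23
  stratum B: (450/6700)²·658.70²/43 = 45.5179
  stratum C: (1100/6700)²·2443.58²/236 = 681.988
  stratum D: (2400/6700)²·912.51²/565 = 189.104
  stratum E: (1850/6700)²·1518.31²/421 = 417.477
V̂(x̄_st) = 5557.32
SE(x̄_st) = √5557.32 = 74.5474

x̄_st ≈ 3924.71, SE ≈ 74.5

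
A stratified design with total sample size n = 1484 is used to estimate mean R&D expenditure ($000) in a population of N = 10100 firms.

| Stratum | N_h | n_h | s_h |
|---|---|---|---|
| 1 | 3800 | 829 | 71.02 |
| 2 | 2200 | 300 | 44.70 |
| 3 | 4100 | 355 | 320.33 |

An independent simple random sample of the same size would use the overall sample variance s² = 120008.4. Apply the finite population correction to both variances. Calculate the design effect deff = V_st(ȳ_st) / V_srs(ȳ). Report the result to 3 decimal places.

V̂(ȳ_st) = Σ W_h² (1 − n_h/N_h) s_h²/n_h, with W_h = N_h/N and N = 10100:
  stratum 1: (3800/10100)²·(1 − 829/3800)·71.02²/829 = 0.673365
  stratum 2: (2200/10100)²·(1 − 300/2200)·44.70²/300 = 0.272915
  stratum 3: (4100/10100)²·(1 − 355/4100)·320.33²/355 = 43.5071
V_st = 44.4533
V_srs = (1 − 1484/10100)·120008.4/1484 = 68.9862
deff = V_st / V_srs = 44.4533/68.9862 = 0.6444

deff ≈ 0.644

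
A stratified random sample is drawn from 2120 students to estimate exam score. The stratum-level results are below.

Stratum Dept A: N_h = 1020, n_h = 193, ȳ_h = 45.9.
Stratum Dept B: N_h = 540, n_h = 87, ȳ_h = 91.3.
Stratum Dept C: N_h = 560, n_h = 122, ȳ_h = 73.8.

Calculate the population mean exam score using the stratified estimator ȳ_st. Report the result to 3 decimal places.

ȳ_st ≈ 64.834

N = Σ N_h = 2120. Stratum weights W_h = N_h/N.
ȳ_st = (1020·45.9 + 540·91.3 + 560·73.8) / 2120 = 64.83396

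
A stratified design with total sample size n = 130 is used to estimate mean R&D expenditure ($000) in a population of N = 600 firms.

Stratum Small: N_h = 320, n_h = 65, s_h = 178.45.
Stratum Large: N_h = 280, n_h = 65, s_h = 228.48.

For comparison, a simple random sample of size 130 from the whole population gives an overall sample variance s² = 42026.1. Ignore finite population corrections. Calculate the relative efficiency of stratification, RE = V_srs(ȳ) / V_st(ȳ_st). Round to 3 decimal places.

V̂(ȳ_st) = Σ W_h² s_h²/n_h, with W_h = N_h/N and N = 600:
  stratum Small: (320/600)²·178.45²/65 = 139.353
  stratum Large: (280/600)²·228.48²/65 = 174.903
V_st = 314.256
V_srs = s²/n = 42026.1/130 = 323.278
Relative efficiency = V_srs / V_st = 323.278/314.256 = 1.0287

RE ≈ 1.029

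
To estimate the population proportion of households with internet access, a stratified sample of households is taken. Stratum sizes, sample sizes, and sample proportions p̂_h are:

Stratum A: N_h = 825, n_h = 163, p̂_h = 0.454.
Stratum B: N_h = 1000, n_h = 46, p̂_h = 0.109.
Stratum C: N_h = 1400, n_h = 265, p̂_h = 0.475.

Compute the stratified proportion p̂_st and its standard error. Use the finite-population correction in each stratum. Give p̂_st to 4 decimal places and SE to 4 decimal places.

N = 3225; stratum weights W_h = N_h/N.
p̂_st = Σ W_h p̂_h = (825·0.454 + 1000·0.109 + 1400·0.475)/3225 = 0.35614
V̂(p̂_st) = Σ W_h² (1 − n_h/N_h) p̂_h(1−p̂_h)/(n_h−1):
  stratum A: (825/3225)²·(1 − 163/825)·0.454·0.546/162 = 8.035e-05
  stratum B: (1000/3225)²·(1 − 46/1000)·0.109·0.891/45 = 0.000197961
  stratum C: (1400/3225)²·(1 − 265/1400)·0.475·0.525/264 = 0.000144316
V̂(p̂_st) = 0.000422627; SE = √V̂ = 0.0205579

p̂_st ≈ 0.3561, SE ≈ 0.0206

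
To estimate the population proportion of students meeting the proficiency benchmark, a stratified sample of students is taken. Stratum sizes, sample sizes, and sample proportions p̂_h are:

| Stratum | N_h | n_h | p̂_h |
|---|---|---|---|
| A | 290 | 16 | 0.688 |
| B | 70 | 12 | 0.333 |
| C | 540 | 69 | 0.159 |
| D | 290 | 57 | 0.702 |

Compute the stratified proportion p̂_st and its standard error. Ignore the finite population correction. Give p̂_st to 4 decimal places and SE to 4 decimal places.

N = 1190; stratum weights W_h = N_h/N.
p̂_st = Σ W_h p̂_h = (290·0.688 + 70·0.333 + 540·0.159 + 290·0.702)/1190 = 0.43048
V̂(p̂_st) = Σ W_h² p̂_h(1−p̂_h)/(n_h−1):
  stratum A: (290/1190)²·0.688·0.312/15 = 0.000849873
  stratum B: (70/1190)²·0.333·0.667/11 = 6.98682e-05
  stratum C: (540/1190)²·0.159·0.841/68 = 0.000404928
  stratum D: (290/1190)²·0.702·0.298/56 = 0.000221854
V̂(p̂_st) = 0.00154652; SE = √V̂ = 0.0393259

p̂_st ≈ 0.4305, SE ≈ 0.0393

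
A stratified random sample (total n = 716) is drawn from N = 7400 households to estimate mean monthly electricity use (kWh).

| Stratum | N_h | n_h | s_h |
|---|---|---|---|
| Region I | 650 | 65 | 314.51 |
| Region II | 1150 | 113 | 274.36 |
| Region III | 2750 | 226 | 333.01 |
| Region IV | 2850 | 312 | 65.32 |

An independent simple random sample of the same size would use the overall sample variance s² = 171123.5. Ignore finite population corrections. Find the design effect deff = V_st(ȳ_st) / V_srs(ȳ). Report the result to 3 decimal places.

deff ≈ 0.408

V̂(ȳ_st) = Σ W_h² s_h²/n_h, with W_h = N_h/N and N = 7400:
  stratum Region I: (650/7400)²·314.51²/65 = 11.7414
  stratum Region II: (1150/7400)²·274.36²/113 = 16.0878
  stratum Region III: (2750/7400)²·333.01²/226 = 67.7654
  stratum Region IV: (2850/7400)²·65.32²/312 = 2.02845
V_st = 97.623
V_srs = s²/n = 171123.5/716 = 238.999
deff = V_st / V_srs = 97.623/238.999 = 0.4085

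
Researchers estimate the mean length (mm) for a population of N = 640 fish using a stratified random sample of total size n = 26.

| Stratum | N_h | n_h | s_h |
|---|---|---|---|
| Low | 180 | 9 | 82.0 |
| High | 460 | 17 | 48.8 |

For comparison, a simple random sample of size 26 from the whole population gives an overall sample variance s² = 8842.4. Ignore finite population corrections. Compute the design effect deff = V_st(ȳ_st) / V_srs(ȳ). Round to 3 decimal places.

V̂(ȳ_st) = Σ W_h² s_h²/n_h, with W_h = N_h/N and N = 640:
  stratum Low: (180/640)²·82.0²/9 = 59.0977
  stratum High: (460/640)²·48.8²/17 = 72.368
V_st = 131.466
V_srs = s²/n = 8842.4/26 = 340.092
deff = V_st / V_srs = 131.466/340.092 = 0.3866

deff ≈ 0.387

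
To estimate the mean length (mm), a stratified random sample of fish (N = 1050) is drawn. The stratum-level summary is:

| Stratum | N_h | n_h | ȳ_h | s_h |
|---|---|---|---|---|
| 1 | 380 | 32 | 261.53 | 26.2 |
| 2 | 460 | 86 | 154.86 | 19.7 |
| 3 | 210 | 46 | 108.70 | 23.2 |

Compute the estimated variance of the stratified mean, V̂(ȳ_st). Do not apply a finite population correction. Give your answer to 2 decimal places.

V̂(ȳ_st) ≈ 4.14

V̂(ȳ_st) = Σ W_h² s_h²/n_h, with W_h = N_h/N and N = 1050:
  stratum 1: (380/1050)²·26.2²/32 = 2.80958
  stratum 2: (460/1050)²·19.7²/86 = 0.866106
  stratum 3: (210/1050)²·23.2²/46 = 0.468035
V̂(ȳ_st) = 4.14372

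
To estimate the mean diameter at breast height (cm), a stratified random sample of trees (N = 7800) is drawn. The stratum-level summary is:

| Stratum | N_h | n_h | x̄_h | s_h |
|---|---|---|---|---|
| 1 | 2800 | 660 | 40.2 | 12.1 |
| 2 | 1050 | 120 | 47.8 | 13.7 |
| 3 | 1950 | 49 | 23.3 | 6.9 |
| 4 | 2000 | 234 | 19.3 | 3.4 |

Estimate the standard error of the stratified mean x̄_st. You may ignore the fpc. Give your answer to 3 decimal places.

V̂(x̄_st) = Σ W_h² s_h²/n_h, with W_h = N_h/N and N = 7800:
  stratum 1: (2800/7800)²·12.1²/660 = 0.028586
  stratum 2: (1050/7800)²·13.7²/120 = 0.0283432
  stratum 3: (1950/7800)²·6.9²/49 = 0.060727
  stratum 4: (2000/7800)²·3.4²/234 = 0.00324798
V̂(x̄_st) = 0.120904
SE(x̄_st) = √0.120904 = 0.347713

SE(x̄_st) ≈ 0.348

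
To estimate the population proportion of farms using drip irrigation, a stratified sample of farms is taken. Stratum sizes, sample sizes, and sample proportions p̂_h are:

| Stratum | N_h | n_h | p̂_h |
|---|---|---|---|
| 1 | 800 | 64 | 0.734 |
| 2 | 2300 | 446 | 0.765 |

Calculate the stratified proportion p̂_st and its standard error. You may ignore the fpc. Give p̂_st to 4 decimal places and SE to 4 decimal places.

N = 3100; stratum weights W_h = N_h/N.
p̂_st = Σ W_h p̂_h = (800·0.734 + 2300·0.765)/3100 = 0.75700
V̂(p̂_st) = Σ W_h² p̂_h(1−p̂_h)/(n_h−1):
  stratum 1: (800/3100)²·0.734·0.266/63 = 0.000206392
  stratum 2: (2300/3100)²·0.765·0.235/445 = 0.000222383
V̂(p̂_st) = 0.000428775; SE = √V̂ = 0.0207069

p̂_st ≈ 0.7570, SE ≈ 0.0207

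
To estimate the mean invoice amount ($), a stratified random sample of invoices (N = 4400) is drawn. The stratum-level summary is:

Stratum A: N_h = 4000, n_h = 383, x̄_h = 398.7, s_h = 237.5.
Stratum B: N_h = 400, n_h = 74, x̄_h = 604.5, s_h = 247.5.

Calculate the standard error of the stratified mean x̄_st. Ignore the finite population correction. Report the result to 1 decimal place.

V̂(x̄_st) = Σ W_h² s_h²/n_h, with W_h = N_h/N and N = 4400:
  stratum A: (4000/4400)²·237.5²/383 = 121.715
  stratum B: (400/4400)²·247.5²/74 = 6.84122
V̂(x̄_st) = 128.556
SE(x̄_st) = √128.556 = 11.3383

SE(x̄_st) ≈ 11.3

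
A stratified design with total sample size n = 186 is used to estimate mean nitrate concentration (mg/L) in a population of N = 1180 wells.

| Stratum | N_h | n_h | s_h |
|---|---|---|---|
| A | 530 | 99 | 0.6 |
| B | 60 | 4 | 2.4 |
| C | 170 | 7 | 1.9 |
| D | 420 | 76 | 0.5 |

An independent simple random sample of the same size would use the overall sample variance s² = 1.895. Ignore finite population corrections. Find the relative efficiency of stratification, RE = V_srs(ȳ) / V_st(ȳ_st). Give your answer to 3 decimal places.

RE ≈ 0.654

V̂(ȳ_st) = Σ W_h² s_h²/n_h, with W_h = N_h/N and N = 1180:
  stratum A: (530/1180)²·0.6²/99 = 0.000733593
  stratum B: (60/1180)²·2.4²/4 = 0.00372307
  stratum C: (170/1180)²·1.9²/7 = 0.0107039
  stratum D: (420/1180)²·0.5²/76 = 0.000416736
V_st = 0.0155773
V_srs = s²/n = 1.895/186 = 0.0101882
Relative efficiency = V_srs / V_st = 0.0101882/0.0155773 = 0.6540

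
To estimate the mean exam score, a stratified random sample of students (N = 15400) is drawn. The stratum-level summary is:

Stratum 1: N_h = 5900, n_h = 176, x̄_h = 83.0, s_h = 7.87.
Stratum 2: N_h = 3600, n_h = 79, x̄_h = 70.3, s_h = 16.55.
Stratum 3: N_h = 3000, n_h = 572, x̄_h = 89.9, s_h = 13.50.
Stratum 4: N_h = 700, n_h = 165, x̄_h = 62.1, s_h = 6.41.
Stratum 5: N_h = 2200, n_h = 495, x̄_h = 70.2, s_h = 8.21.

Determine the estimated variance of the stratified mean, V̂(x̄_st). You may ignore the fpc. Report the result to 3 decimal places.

V̂(x̄_st) ≈ 0.257

V̂(x̄_st) = Σ W_h² s_h²/n_h, with W_h = N_h/N and N = 15400:
  stratum 1: (5900/15400)²·7.87²/176 = 0.0516535
  stratum 2: (3600/15400)²·16.55²/79 = 0.189467
  stratum 3: (3000/15400)²·13.50²/572 = 0.0120913
  stratum 4: (700/15400)²·6.41²/165 = 0.000514502
  stratum 5: (2200/15400)²·8.21²/495 = 0.00277898
V̂(x̄_st) = 0.256505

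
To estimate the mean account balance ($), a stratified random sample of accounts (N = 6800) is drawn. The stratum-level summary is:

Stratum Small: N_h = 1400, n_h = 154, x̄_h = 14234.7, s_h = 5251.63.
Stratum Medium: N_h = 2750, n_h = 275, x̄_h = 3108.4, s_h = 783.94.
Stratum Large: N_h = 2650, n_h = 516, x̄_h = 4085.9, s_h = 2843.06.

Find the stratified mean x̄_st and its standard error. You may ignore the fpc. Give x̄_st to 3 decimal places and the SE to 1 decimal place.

x̄_st ≈ 5780.046, SE ≈ 101.7

x̄_st = Σ W_h x̄_h = (1400·14234.7 + 2750·3108.4 + 2650·4085.9)/6800 = 5780.04632
V̂(x̄_st) = Σ W_h² s_h²/n_h, with W_h = N_h/N and N = 6800:
  stratum Small: (1400/6800)²·5251.63²/154 = 7591.12
  stratum Medium: (2750/6800)²·783.94²/275 = 365.494
  stratum Large: (2650/6800)²·2843.06²/516 = 2379.01
V̂(x̄_st) = 10335.6
SE(x̄_st) = √10335.6 = 101.664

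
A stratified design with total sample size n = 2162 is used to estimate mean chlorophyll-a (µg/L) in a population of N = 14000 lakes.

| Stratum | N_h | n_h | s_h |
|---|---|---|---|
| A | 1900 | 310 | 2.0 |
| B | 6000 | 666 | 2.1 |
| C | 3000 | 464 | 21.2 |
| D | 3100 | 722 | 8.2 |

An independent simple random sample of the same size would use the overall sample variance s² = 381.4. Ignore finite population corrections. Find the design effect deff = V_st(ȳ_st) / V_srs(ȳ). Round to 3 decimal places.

V̂(ȳ_st) = Σ W_h² s_h²/n_h, with W_h = N_h/N and N = 14000:
  stratum A: (1900/14000)²·2.0²/310 = 0.000237656
  stratum B: (6000/14000)²·2.1²/666 = 0.00121622
  stratum C: (3000/14000)²·21.2²/464 = 0.0444775
  stratum D: (3100/14000)²·8.2²/722 = 0.00456623
V_st = 0.0504976
V_srs = s²/n = 381.4/2162 = 0.176411
deff = V_st / V_srs = 0.0504976/0.176411 = 0.2863

deff ≈ 0.286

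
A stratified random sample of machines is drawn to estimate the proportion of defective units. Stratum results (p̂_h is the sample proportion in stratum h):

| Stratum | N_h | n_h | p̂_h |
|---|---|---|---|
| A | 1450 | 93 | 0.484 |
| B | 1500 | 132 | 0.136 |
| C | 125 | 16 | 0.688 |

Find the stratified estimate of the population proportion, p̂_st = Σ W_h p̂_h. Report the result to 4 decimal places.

N = 3075; stratum weights W_h = N_h/N.
p̂_st = Σ W_h p̂_h = (1450·0.484 + 1500·0.136 + 125·0.688)/3075 = 0.32254

p̂_st ≈ 0.3225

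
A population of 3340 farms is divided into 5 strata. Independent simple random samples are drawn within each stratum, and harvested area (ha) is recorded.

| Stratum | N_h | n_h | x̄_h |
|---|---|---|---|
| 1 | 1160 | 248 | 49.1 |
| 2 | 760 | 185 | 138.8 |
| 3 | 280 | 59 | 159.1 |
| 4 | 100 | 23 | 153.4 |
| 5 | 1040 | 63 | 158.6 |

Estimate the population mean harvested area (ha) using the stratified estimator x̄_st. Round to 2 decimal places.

N = Σ N_h = 3340. Stratum weights W_h = N_h/N.
x̄_st = (1160·49.1 + 760·138.8 + 280·159.1 + 100·153.4 + 1040·158.6) / 3340 = 115.9509

x̄_st ≈ 115.95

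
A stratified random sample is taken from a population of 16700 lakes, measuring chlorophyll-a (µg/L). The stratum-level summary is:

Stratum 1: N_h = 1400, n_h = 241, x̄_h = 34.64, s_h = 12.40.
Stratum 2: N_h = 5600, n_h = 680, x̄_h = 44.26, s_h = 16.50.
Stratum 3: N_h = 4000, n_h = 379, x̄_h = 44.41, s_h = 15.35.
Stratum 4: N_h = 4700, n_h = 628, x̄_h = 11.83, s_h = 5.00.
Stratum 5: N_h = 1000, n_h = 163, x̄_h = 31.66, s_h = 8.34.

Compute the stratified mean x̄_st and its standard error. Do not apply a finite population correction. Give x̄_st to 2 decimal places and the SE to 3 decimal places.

x̄_st = Σ W_h x̄_h = (1400·34.64 + 5600·44.26 + 4000·44.41 + 4700·11.83 + 1000·31.66)/16700 = 33.60796
V̂(x̄_st) = Σ W_h² s_h²/n_h, with W_h = N_h/N and N = 16700:
  stratum 1: (1400/16700)²·12.40²/241 = 0.00448383
  stratum 2: (5600/16700)²·16.50²/680 = 0.0450196
  stratum 3: (4000/16700)²·15.35²/379 = 0.0356668
  stratum 4: (4700/16700)²·5.00²/628 = 0.00315314
  stratum 5: (1000/16700)²·8.34²/163 = 0.00153007
V̂(x̄_st) = 0.0898535
SE(x̄_st) = √0.0898535 = 0.299756

x̄_st ≈ 33.61, SE ≈ 0.300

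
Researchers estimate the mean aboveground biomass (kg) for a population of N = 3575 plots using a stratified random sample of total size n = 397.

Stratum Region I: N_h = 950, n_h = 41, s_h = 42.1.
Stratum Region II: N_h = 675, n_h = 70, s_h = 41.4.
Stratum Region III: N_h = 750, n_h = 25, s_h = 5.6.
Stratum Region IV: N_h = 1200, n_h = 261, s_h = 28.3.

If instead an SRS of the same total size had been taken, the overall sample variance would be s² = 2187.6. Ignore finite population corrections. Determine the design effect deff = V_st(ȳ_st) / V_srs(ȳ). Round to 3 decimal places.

V̂(ȳ_st) = Σ W_h² s_h²/n_h, with W_h = N_h/N and N = 3575:
  stratum Region I: (950/3575)²·42.1²/41 = 3.05264
  stratum Region II: (675/3575)²·41.4²/70 = 0.872887
  stratum Region III: (750/3575)²·5.6²/25 = 0.0552086
  stratum Region IV: (1200/3575)²·28.3²/261 = 0.345735
V_st = 4.32647
V_srs = s²/n = 2187.6/397 = 5.51033
deff = V_st / V_srs = 4.32647/5.51033 = 0.7852

deff ≈ 0.785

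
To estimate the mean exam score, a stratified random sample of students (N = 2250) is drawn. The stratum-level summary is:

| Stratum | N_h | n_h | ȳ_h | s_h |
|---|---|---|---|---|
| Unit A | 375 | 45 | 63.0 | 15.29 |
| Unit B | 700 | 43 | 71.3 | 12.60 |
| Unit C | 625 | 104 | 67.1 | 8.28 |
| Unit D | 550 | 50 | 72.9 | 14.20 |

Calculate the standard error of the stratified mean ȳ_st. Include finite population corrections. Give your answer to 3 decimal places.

V̂(ȳ_st) = Σ W_h² (1 − n_h/N_h) s_h²/n_h, with W_h = N_h/N and N = 2250:
  stratum Unit A: (375/2250)²·(1 − 45/375)·15.29²/45 = 0.126994
  stratum Unit B: (700/2250)²·(1 − 43/700)·12.60²/43 = 0.335406
  stratum Unit C: (625/2250)²·(1 − 104/625)·8.28²/104 = 0.0424014
  stratum Unit D: (550/2250)²·(1 − 50/550)·14.20²/50 = 0.219066
V̂(ȳ_st) = 0.723867
SE(ȳ_st) = √0.723867 = 0.850804

SE(ȳ_st) ≈ 0.851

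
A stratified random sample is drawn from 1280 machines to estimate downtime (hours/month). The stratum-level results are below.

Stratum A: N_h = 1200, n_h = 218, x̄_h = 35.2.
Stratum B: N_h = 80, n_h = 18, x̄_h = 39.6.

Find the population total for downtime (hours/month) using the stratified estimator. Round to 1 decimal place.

τ̂_st = Σ N_h x̄_h = 1200·35.2 + 80·39.6 = 45408.0

τ̂_st ≈ 45408.0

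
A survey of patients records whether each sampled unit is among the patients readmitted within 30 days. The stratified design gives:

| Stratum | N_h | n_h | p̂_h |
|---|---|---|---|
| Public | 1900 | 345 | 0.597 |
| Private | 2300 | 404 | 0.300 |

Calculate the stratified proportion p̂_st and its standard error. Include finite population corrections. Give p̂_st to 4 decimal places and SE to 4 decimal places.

N = 4200; stratum weights W_h = N_h/N.
p̂_st = Σ W_h p̂_h = (1900·0.597 + 2300·0.300)/4200 = 0.43436
V̂(p̂_st) = Σ W_h² (1 − n_h/N_h) p̂_h(1−p̂_h)/(n_h−1):
  stratum Public: (1900/4200)²·(1 − 345/1900)·0.597·0.403/344 = 0.00011714
  stratum Private: (2300/4200)²·(1 − 404/2300)·0.300·0.700/403 = 0.00012882
V̂(p̂_st) = 0.00024596; SE = √V̂ = 0.0156831

p̂_st ≈ 0.4344, SE ≈ 0.0157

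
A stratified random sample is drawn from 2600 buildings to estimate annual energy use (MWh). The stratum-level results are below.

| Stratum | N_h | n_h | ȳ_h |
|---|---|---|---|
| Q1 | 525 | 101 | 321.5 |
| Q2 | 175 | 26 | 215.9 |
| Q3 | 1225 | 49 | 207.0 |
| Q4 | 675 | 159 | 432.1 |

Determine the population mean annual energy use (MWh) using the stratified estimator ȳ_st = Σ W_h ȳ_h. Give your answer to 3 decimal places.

N = Σ N_h = 2600. Stratum weights W_h = N_h/N.
ȳ_st = (525·321.5 + 175·215.9 + 1225·207.0 + 675·432.1) / 2600 = 289.15865

ȳ_st ≈ 289.159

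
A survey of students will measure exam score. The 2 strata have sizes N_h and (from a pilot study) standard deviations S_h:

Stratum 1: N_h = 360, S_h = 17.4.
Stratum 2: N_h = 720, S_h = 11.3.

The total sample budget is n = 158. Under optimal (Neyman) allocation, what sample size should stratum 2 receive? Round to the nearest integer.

89

Neyman allocation: n_h = n · N_h S_h / Σ N_i S_i, with n = 158.
  stratum 1: N_h·S_h = 360·17.4 = 6264.00
  stratum 2: N_h·S_h = 720·11.3 = 8136.00
Σ N_h S_h = 14400.00
n for stratum 2 = 158·8136.00/14400.00 = 89.270 → 89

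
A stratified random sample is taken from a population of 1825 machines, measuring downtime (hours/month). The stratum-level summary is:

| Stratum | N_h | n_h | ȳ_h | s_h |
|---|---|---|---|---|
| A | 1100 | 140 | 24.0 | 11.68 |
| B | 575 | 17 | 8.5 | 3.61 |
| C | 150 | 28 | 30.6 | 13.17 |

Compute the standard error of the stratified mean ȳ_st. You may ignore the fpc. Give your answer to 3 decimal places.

SE(ȳ_st) ≈ 0.687

V̂(ȳ_st) = Σ W_h² s_h²/n_h, with W_h = N_h/N and N = 1825:
  stratum A: (1100/1825)²·11.68²/140 = 0.354011
  stratum B: (575/1825)²·3.61²/17 = 0.0760984
  stratum C: (150/1825)²·13.17²/28 = 0.0418476
V̂(ȳ_st) = 0.471957
SE(ȳ_st) = √0.471957 = 0.686992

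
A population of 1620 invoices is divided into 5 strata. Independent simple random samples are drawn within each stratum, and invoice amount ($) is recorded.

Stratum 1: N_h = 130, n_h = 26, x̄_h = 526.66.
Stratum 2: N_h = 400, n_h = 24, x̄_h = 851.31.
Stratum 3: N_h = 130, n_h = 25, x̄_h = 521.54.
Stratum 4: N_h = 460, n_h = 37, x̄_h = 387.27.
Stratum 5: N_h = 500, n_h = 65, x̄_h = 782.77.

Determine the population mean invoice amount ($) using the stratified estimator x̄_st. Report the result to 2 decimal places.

N = Σ N_h = 1620. Stratum weights W_h = N_h/N.
x̄_st = (130·526.66 + 400·851.31 + 130·521.54 + 460·387.27 + 500·782.77) / 1620 = 645.8760

x̄_st ≈ 645.88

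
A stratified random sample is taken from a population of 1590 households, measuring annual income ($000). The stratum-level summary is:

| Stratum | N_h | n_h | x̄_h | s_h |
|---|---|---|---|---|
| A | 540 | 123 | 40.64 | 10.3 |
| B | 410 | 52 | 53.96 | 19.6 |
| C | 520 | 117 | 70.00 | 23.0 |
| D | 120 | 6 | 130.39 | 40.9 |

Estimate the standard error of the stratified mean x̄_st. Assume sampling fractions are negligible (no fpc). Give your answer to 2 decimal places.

SE(x̄_st) ≈ 1.63

V̂(x̄_st) = Σ W_h² s_h²/n_h, with W_h = N_h/N and N = 1590:
  stratum A: (540/1590)²·10.3²/123 = 0.0994861
  stratum B: (410/1590)²·19.6²/52 = 0.491227
  stratum C: (520/1590)²·23.0²/117 = 0.483595
  stratum D: (120/1590)²·40.9²/6 = 1.58805
V̂(x̄_st) = 2.66236
SE(x̄_st) = √2.66236 = 1.63167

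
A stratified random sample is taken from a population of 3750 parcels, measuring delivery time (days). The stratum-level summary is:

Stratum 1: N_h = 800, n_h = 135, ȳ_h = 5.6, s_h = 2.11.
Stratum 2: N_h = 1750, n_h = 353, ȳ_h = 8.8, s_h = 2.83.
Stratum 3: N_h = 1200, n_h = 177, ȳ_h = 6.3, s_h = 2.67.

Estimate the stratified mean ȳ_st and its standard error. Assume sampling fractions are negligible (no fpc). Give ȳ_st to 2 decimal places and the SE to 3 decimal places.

ȳ_st = Σ W_h ȳ_h = (800·5.6 + 1750·8.8 + 1200·6.3)/3750 = 7.31733
V̂(ȳ_st) = Σ W_h² s_h²/n_h, with W_h = N_h/N and N = 3750:
  stratum 1: (800/3750)²·2.11²/135 = 0.00150089
  stratum 2: (1750/3750)²·2.83²/353 = 0.00494096
  stratum 3: (1200/3750)²·2.67²/177 = 0.00412429
V̂(ȳ_st) = 0.0105661
SE(ȳ_st) = √0.0105661 = 0.102792

ȳ_st ≈ 7.32, SE ≈ 0.103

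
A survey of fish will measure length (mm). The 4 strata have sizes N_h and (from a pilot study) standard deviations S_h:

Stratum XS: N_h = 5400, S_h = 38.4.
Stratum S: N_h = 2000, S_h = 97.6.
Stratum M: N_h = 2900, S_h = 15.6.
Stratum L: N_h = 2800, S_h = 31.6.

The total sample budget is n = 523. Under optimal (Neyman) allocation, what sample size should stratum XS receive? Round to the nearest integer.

Neyman allocation: n_h = n · N_h S_h / Σ N_i S_i, with n = 523.
  stratum XS: N_h·S_h = 5400·38.4 = 207360.00
  stratum S: N_h·S_h = 2000·97.6 = 195200.00
  stratum M: N_h·S_h = 2900·15.6 = 45240.00
  stratum L: N_h·S_h = 2800·31.6 = 88480.00
Σ N_h S_h = 536280.00
n for stratum XS = 523·207360.00/536280.00 = 202.225 → 202

202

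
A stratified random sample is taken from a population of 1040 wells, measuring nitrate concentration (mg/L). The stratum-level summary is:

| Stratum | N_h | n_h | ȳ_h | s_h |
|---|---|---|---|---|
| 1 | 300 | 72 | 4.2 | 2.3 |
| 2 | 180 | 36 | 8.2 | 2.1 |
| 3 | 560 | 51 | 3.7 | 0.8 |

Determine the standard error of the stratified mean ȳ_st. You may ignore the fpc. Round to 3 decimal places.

V̂(ȳ_st) = Σ W_h² s_h²/n_h, with W_h = N_h/N and N = 1040:
  stratum 1: (300/1040)²·2.3²/72 = 0.00611363
  stratum 2: (180/1040)²·2.1²/36 = 0.00366956
  stratum 3: (560/1040)²·0.8²/51 = 0.00363847
V̂(ȳ_st) = 0.0134217
SE(ȳ_st) = √0.0134217 = 0.115852

SE(ȳ_st) ≈ 0.116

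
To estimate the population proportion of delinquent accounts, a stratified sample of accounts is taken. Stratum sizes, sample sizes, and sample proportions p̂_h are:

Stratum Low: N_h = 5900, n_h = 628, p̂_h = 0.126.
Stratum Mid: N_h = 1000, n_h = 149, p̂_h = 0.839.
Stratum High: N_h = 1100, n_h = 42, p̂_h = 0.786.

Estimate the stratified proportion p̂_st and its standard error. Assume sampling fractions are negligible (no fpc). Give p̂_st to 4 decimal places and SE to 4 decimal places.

p̂_st ≈ 0.3059, SE ≈ 0.0137

N = 8000; stratum weights W_h = N_h/N.
p̂_st = Σ W_h p̂_h = (5900·0.126 + 1000·0.839 + 1100·0.786)/8000 = 0.30588
V̂(p̂_st) = Σ W_h² p̂_h(1−p̂_h)/(n_h−1):
  stratum Low: (5900/8000)²·0.126·0.874/627 = 9.55297e-05
  stratum Mid: (1000/8000)²·0.839·0.161/148 = 1.42609e-05
  stratum High: (1100/8000)²·0.786·0.214/41 = 7.75636e-05
V̂(p̂_st) = 0.000187354; SE = √V̂ = 0.0136877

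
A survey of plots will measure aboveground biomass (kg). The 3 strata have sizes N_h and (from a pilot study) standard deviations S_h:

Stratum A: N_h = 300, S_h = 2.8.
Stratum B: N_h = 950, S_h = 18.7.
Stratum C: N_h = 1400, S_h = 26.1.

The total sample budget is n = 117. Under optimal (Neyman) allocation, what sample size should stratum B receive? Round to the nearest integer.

38

Neyman allocation: n_h = n · N_h S_h / Σ N_i S_i, with n = 117.
  stratum A: N_h·S_h = 300·2.8 = 840.00
  stratum B: N_h·S_h = 950·18.7 = 17765.00
  stratum C: N_h·S_h = 1400·26.1 = 36540.00
Σ N_h S_h = 55145.00
n for stratum B = 117·17765.00/55145.00 = 37.692 → 38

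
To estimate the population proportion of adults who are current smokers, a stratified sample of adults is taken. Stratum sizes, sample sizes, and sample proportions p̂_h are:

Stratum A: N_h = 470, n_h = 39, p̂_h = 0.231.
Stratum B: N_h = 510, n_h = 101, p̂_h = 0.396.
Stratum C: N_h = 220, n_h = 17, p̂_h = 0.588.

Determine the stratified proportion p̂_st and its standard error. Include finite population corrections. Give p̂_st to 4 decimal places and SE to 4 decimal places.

N = 1200; stratum weights W_h = N_h/N.
p̂_st = Σ W_h p̂_h = (470·0.231 + 510·0.396 + 220·0.588)/1200 = 0.36657
V̂(p̂_st) = Σ W_h² (1 − n_h/N_h) p̂_h(1−p̂_h)/(n_h−1):
  stratum A: (470/1200)²·(1 − 39/470)·0.231·0.769/38 = 0.000657608
  stratum B: (510/1200)²·(1 − 101/510)·0.396·0.604/100 = 0.000346468
  stratum C: (220/1200)²·(1 − 17/220)·0.588·0.412/16 = 0.000469581
V̂(p̂_st) = 0.00147366; SE = √V̂ = 0.0383882

p̂_st ≈ 0.3666, SE ≈ 0.0384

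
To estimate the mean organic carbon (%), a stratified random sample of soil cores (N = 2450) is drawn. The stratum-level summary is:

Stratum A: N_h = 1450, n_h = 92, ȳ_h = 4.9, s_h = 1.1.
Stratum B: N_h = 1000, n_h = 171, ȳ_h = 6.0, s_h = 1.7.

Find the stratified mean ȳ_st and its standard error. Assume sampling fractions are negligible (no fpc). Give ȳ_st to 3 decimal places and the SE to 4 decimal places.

ȳ_st ≈ 5.349, SE ≈ 0.0862

ȳ_st = Σ W_h ȳ_h = (1450·4.9 + 1000·6.0)/2450 = 5.34898
V̂(ȳ_st) = Σ W_h² s_h²/n_h, with W_h = N_h/N and N = 2450:
  stratum A: (1450/2450)²·1.1²/92 = 0.00460682
  stratum B: (1000/2450)²·1.7²/171 = 0.00281559
V̂(ȳ_st) = 0.00742241
SE(ȳ_st) = √0.00742241 = 0.0861534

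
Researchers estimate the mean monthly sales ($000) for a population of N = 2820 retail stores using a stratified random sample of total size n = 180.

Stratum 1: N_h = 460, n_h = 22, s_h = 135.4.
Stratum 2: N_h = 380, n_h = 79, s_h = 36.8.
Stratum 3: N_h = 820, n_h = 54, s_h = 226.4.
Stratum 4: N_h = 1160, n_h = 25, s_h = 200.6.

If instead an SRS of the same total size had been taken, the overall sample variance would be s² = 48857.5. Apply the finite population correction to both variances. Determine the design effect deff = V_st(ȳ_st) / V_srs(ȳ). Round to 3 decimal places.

V̂(ȳ_st) = Σ W_h² (1 − n_h/N_h) s_h²/n_h, with W_h = N_h/N and N = 2820:
  stratum 1: (460/2820)²·(1 − 22/460)·135.4²/22 = 21.1129
  stratum 2: (380/2820)²·(1 − 79/380)·36.8²/79 = 0.246559
  stratum 3: (820/2820)²·(1 − 54/820)·226.4²/54 = 74.9728
  stratum 4: (1160/2820)²·(1 − 25/1160)·200.6²/25 = 266.488
V_st = 362.82
V_srs = (1 − 180/2820)·48857.5/180 = 254.105
deff = V_st / V_srs = 362.82/254.105 = 1.4278

deff ≈ 1.428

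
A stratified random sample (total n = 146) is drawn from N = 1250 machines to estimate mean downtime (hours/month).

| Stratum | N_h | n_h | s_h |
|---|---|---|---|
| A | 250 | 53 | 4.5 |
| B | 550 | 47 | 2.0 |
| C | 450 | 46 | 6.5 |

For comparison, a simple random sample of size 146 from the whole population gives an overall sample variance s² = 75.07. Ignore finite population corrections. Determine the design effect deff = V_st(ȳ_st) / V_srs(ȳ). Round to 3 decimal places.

V̂(ȳ_st) = Σ W_h² s_h²/n_h, with W_h = N_h/N and N = 1250:
  stratum A: (250/1250)²·4.5²/53 = 0.015283
  stratum B: (550/1250)²·2.0²/47 = 0.0164766
  stratum C: (450/1250)²·6.5²/46 = 0.119035
V_st = 0.150794
V_srs = s²/n = 75.07/146 = 0.514178
deff = V_st / V_srs = 0.150794/0.514178 = 0.2933

deff ≈ 0.293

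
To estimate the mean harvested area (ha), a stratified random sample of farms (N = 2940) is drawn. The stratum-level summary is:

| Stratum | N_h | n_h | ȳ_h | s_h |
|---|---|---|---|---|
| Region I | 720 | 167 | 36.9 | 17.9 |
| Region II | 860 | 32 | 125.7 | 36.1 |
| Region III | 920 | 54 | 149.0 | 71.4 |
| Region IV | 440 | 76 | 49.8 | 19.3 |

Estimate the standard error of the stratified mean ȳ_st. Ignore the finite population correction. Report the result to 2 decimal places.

SE(ȳ_st) ≈ 3.60

V̂(ȳ_st) = Σ W_h² s_h²/n_h, with W_h = N_h/N and N = 2940:
  stratum Region I: (720/2940)²·17.9²/167 = 0.115069
  stratum Region II: (860/2940)²·36.1²/32 = 3.48471
  stratum Region III: (920/2940)²·71.4²/54 = 9.2445
  stratum Region IV: (440/2940)²·19.3²/76 = 0.109777
V̂(ȳ_st) = 12.9541
SE(ȳ_st) = √12.9541 = 3.59918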